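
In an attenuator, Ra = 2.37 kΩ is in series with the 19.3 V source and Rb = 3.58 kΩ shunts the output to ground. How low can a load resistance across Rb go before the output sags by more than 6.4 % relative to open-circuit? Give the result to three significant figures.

R_L(min) ≈ 20.9 kΩ

Output resistance R_th = Ra‖Rb = (2.37 × 3.58)/5.950 = 1.426 kΩ.
The fractional drop is R_th/(R_th + R_L); requiring this ≤ 0.0640 gives R_L ≥ R_th(1/0.0640 − 1) = 1.426 × 14.62 = 20.9 kΩ.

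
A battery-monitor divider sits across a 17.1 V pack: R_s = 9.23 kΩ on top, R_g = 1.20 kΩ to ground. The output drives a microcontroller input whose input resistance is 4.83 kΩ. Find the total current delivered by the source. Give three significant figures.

I ≈ 1.68 mA

R_g‖R_L = 0.9612 kΩ, so the source sees R_s + R_g‖R_L = 10.19 kΩ.
I = 17.1 V / 10.19 kΩ = 1.68 mA.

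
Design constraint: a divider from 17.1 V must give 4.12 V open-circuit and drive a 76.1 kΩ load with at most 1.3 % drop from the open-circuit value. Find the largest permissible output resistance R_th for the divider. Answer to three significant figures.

Loading drop = R_th/(R_th + R_L) ≤ 0.0130, so R_th ≤ R_L · ε/(1−ε) = 76.1 kΩ × 0.0130/0.9870 = 1.00 kΩ.

R_th ≤ 1.00 kΩ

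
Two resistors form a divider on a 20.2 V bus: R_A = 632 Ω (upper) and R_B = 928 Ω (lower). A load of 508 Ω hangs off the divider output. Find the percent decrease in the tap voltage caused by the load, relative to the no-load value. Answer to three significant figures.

The divider's output (Thévenin) resistance is R_A‖R_B = 376.0 Ω.
Fractional drop under load = R_th/(R_th + R_L) = 376.0 / (376.0 + 508) = 0.4253.
So the output falls by 42.5 %.

42.5 %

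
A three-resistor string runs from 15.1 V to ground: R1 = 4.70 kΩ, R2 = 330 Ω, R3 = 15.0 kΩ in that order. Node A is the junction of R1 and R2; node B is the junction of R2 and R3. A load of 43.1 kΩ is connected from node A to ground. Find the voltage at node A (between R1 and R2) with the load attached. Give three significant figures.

V ≈ 10.7 V

Below node A the series string R2+R3 = 15330 Ω sits in parallel with the 43100 Ω load: 11310 Ω.
V_A = 15.1 × 11310/(4700 + 11310) = 10.7 V.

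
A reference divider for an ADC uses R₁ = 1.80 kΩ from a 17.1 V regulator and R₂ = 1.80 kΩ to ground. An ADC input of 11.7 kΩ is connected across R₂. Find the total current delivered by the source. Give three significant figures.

I ≈ 5.09 mA

R₂‖R_L = 1.560 kΩ, so the source sees R₁ + R₂‖R_L = 3.360 kΩ.
I = 17.1 V / 3.360 kΩ = 5.09 mA.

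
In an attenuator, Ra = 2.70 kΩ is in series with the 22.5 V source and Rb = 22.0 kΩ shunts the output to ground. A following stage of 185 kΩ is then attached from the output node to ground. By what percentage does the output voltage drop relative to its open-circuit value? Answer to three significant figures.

The divider's output (Thévenin) resistance is Ra‖Rb = 2.405 kΩ.
Fractional drop under load = R_th/(R_th + R_L) = 2.405 / (2.405 + 185) = 0.01283.
So the output falls by 1.28 %.

1.28 %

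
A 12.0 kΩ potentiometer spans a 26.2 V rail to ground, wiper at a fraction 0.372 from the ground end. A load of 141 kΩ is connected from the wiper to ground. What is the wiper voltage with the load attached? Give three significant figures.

V ≈ 9.56 V

The wiper splits the pot into (1−α)R = 7.536 kΩ above and αR = 4.464 kΩ below.
Lower section ‖ load = 4.327 kΩ.
V_wiper = 26.2 × 4.327/(7.536 + 4.327) = 9.56 V.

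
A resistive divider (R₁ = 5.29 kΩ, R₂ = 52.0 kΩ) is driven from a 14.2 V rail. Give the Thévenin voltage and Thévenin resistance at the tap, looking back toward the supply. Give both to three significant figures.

V_th = 12.9 V, R_th = 4.80 kΩ

V_th is the open-circuit tap voltage: 14.2 × 52.0/(5.29 + 52.0) = 12.9 V.
With the supply zeroed, R₁ and R₂ appear in parallel from the tap: R_th = R₁‖R₂ = (5.29 × 52.0)/57.29 = 4.80 kΩ.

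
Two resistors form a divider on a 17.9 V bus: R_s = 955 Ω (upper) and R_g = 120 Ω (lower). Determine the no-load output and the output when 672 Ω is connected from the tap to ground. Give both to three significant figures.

Open-circuit: V = 17.9 × 120/(955 + 120) = 2.00 V.
With the load, R_g becomes R_g‖R_L = 101.8 Ω, so V = 17.9 × 101.8/1057 = 1.72 V.

Unloaded: 2.00 V; loaded: 1.72 V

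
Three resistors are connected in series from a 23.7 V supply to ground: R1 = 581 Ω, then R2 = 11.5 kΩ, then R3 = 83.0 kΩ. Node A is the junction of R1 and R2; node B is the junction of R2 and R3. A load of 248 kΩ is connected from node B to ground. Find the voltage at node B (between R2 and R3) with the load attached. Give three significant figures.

V ≈ 19.8 V

At node B, R3 is in parallel with the load: R3‖R_L = 62190 Ω.
Below node A the resistance is R2 + (R3‖R_L) = 73690 Ω, so V_A = 23.7 × 73690/74270 = 23.51 V.
Then V_B = V_A × (R3‖R_L)/(R2 + R3‖R_L) = 23.51 × 62190/73690 = 19.8 V.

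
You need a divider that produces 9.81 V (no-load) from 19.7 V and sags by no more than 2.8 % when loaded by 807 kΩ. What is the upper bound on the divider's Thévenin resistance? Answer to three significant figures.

R_th ≤ 23.2 kΩ

Loading drop = R_th/(R_th + R_L) ≤ 0.0280, so R_th ≤ R_L · ε/(1−ε) = 807 kΩ × 0.0280/0.9720 = 23.2 kΩ.
(Any R1, R2 with R2/(R1+R2) = 0.498 and R1‖R2 ≤ 23.2 kΩ will meet the spec.)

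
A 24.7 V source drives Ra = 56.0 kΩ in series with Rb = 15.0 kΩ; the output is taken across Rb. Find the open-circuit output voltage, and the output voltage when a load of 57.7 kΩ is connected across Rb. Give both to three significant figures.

Unloaded: 5.22 V; loaded: 4.33 V

Open-circuit: V = 24.7 × 15.0/(56.0 + 15.0) = 5.22 V.
With the load, Rb becomes Rb‖R_L = 11.91 kΩ, so V = 24.7 × 11.91/67.91 = 4.33 V.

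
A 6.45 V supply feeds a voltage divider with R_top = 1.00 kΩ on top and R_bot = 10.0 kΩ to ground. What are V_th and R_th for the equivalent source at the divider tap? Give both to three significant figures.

V_th = 5.86 V, R_th = 909 Ω

V_th is the open-circuit tap voltage: 6.45 × 10.0/(1.00 + 10.0) = 5.86 V.
With the supply zeroed, R_top and R_bot appear in parallel from the tap: R_th = R_top‖R_bot = (1.00 × 10.0)/11.00 = 909 Ω.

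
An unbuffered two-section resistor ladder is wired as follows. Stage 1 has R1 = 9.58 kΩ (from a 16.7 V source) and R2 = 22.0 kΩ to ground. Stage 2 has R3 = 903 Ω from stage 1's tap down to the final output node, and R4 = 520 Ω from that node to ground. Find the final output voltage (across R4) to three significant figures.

Stage 2 presents R3+R4 = 1423 Ω as a load on stage 1's tap.
Stage 1's lower leg becomes R2‖(R3+R4) = 1337 Ω, so V_mid = 16.7 × 1337/10920 = 2.045 V.
Stage 2 is itself unloaded: V_out = V_mid × R4/(R3+R4) = 2.045 × 520/1423 = 0.747 V.

V_out ≈ 0.747 V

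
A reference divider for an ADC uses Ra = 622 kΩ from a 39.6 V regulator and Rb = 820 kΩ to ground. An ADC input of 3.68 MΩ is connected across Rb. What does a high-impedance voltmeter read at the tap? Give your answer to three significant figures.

The load sits in parallel with Rb: Rb‖R_L = (820 × 3680) / (820 + 3680) = 670.6 kΩ.
V_out = 39.6 × 670.6 / (622 + 670.6) = 39.6 × 670.6/1293 = 20.5 V.
(Unloaded it would have been 22.5 V.)

V_out ≈ 20.5 V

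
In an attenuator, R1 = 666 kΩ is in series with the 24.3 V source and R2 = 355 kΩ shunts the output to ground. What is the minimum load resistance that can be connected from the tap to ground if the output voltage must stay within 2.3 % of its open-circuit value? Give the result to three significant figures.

R_L(min) ≈ 9.84 MΩ

Output resistance R_th = R1‖R2 = (666 × 355)/1021 = 231.6 kΩ.
The fractional drop is R_th/(R_th + R_L); requiring this ≤ 0.0230 gives R_L ≥ R_th(1/0.0230 − 1) = 231.6 × 42.48 = 9.84 MΩ.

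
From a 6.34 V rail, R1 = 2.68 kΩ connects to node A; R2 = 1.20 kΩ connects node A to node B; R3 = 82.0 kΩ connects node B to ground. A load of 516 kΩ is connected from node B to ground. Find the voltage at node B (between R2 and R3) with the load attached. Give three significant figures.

V ≈ 6.01 V

At node B, R3 is in parallel with the load: R3‖R_L = 70.76 kΩ.
Below node A the resistance is R2 + (R3‖R_L) = 71.96 kΩ, so V_A = 6.34 × 71.96/74.64 = 6.112 V.
Then V_B = V_A × (R3‖R_L)/(R2 + R3‖R_L) = 6.112 × 70.76/71.96 = 6.01 V.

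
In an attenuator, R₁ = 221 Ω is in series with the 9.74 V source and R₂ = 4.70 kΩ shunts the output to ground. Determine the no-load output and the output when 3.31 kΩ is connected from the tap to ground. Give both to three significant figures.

Open-circuit: V = 9.74 × 4700/(221 + 4700) = 9.30 V.
With the load, R₂ becomes R₂‖R_L = 1942 Ω, so V = 9.74 × 1942/2163 = 8.74 V.

Unloaded: 9.30 V; loaded: 8.74 V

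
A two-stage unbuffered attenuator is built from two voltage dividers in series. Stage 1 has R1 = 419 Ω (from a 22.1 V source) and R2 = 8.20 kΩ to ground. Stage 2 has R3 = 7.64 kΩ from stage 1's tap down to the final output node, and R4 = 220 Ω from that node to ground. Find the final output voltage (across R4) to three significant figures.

V_out ≈ 0.560 V

Stage 2 presents R3+R4 = 7860 Ω as a load on stage 1's tap.
Stage 1's lower leg becomes R2‖(R3+R4) = 4013 Ω, so V_mid = 22.1 × 4013/4432 = 20.01 V.
Stage 2 is itself unloaded: V_out = V_mid × R4/(R3+R4) = 20.01 × 220/7860 = 0.560 V.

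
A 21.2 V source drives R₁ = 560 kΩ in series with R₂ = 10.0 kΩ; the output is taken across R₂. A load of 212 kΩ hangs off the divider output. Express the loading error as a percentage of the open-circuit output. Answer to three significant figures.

The divider's output (Thévenin) resistance is R₁‖R₂ = 9.825 kΩ.
Fractional drop under load = R_th/(R_th + R_L) = 9.825 / (9.825 + 212) = 0.04429.
So the output falls by 4.43 %.

4.43 %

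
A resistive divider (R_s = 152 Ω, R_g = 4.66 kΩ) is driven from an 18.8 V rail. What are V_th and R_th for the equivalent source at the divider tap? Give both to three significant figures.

V_th is the open-circuit tap voltage: 18.8 × 4660/(152 + 4660) = 18.2 V.
With the supply zeroed, R_s and R_g appear in parallel from the tap: R_th = R_s‖R_g = (152 × 4660)/4812 = 147 Ω.

V_th = 18.2 V, R_th = 147 Ω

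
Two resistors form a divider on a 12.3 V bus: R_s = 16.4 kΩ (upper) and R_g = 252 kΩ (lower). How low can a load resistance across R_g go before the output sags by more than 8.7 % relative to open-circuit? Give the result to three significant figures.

Output resistance R_th = R_s‖R_g = (16.4 × 252)/268.4 = 15.40 kΩ.
The fractional drop is R_th/(R_th + R_L); requiring this ≤ 0.0870 gives R_L ≥ R_th(1/0.0870 − 1) = 15.40 × 10.49 = 162 kΩ.

R_L(min) ≈ 162 kΩ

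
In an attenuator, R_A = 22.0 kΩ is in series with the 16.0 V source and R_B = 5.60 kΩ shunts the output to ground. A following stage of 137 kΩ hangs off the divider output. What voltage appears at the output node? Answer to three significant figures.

V_out ≈ 3.14 V

The load sits in parallel with R_B: R_B‖R_L = (5.60 × 137) / (5.60 + 137) = 5.380 kΩ.
V_out = 16.0 × 5.380 / (22.0 + 5.380) = 16.0 × 5.380/27.38 = 3.14 V.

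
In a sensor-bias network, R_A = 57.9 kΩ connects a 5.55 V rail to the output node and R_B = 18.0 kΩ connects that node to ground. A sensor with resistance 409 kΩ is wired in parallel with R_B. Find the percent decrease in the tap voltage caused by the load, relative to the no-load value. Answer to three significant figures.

The divider's output (Thévenin) resistance is R_A‖R_B = 13.73 kΩ.
Fractional drop under load = R_th/(R_th + R_L) = 13.73 / (13.73 + 409) = 0.03248.
So the output falls by 3.25 %.

3.25 %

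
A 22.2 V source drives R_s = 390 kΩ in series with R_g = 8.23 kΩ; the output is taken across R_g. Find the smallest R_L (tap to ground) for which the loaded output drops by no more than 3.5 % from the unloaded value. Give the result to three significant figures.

R_L(min) ≈ 222 kΩ

Output resistance R_th = R_s‖R_g = (390 × 8.23)/398.2 = 8.060 kΩ.
The fractional drop is R_th/(R_th + R_L); requiring this ≤ 0.0350 gives R_L ≥ R_th(1/0.0350 − 1) = 8.060 × 27.57 = 222 kΩ.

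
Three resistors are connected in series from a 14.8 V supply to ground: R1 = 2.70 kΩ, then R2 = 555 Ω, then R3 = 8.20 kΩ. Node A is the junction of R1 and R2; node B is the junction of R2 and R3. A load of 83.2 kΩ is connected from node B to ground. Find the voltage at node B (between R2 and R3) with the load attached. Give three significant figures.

V ≈ 10.3 V

At node B, R3 is in parallel with the load: R3‖R_L = 7464 Ω.
Below node A the resistance is R2 + (R3‖R_L) = 8019 Ω, so V_A = 14.8 × 8019/10720 = 11.07 V.
Then V_B = V_A × (R3‖R_L)/(R2 + R3‖R_L) = 11.07 × 7464/8019 = 10.3 V.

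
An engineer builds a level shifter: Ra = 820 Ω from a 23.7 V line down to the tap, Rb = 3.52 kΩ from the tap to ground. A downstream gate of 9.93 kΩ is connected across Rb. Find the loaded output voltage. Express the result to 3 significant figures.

The load sits in parallel with Rb: Rb‖R_L = (3520 × 9930) / (3520 + 9930) = 2599 Ω.
V_out = 23.7 × 2599 / (820 + 2599) = 23.7 × 2599/3419 = 18.0 V.

V_out ≈ 18.0 V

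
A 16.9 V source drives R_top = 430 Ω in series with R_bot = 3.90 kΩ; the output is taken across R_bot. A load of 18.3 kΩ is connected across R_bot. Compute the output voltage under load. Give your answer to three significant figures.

The load sits in parallel with R_bot: R_bot‖R_L = (3900 × 18300) / (3900 + 18300) = 3215 Ω.
V_out = 16.9 × 3215 / (430 + 3215) = 16.9 × 3215/3645 = 14.9 V.
(Unloaded it would have been 15.2 V.)

V_out ≈ 14.9 V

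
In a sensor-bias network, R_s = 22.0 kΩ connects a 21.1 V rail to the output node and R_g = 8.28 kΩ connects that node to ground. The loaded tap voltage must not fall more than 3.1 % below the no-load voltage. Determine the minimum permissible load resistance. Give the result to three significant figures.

Output resistance R_th = R_s‖R_g = (22.0 × 8.28)/30.28 = 6.016 kΩ.
The fractional drop is R_th/(R_th + R_L); requiring this ≤ 0.0310 gives R_L ≥ R_th(1/0.0310 − 1) = 6.016 × 31.26 = 188 kΩ.

R_L(min) ≈ 188 kΩ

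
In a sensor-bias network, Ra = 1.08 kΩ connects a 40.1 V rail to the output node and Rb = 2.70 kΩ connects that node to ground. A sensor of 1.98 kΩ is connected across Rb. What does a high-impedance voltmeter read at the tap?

The load sits in parallel with Rb: Rb‖R_L = (2.70 × 1.98) / (2.70 + 1.98) = 1.142 kΩ.
V_out = 40.1 × 1.142 / (1.08 + 1.142) = 40.1 × 1.142/2.222 = 20.6 V.
(Unloaded it would have been 28.6 V.)

V_out ≈ 20.6 V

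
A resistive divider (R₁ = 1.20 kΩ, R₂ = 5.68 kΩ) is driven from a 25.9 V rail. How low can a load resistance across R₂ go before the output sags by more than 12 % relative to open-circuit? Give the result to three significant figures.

R_L(min) ≈ 7.27 kΩ

Output resistance R_th = R₁‖R₂ = (1200 × 5680)/6880 = 990.7 Ω.
The fractional drop is R_th/(R_th + R_L); requiring this ≤ 0.120 gives R_L ≥ R_th(1/0.120 − 1) = 990.7 × 7.333 = 7.27 kΩ.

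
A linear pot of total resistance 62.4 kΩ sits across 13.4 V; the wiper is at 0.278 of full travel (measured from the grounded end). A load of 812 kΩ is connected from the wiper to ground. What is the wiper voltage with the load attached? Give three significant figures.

The wiper splits the pot into (1−α)R = 45.05 kΩ above and αR = 17.35 kΩ below.
Lower section ‖ load = 16.98 kΩ.
V_wiper = 13.4 × 16.98/(45.05 + 16.98) = 3.67 V.

V ≈ 3.67 V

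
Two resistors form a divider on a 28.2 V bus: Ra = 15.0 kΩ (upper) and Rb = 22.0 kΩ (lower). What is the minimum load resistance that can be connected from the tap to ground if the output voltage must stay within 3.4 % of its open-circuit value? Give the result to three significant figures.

Output resistance R_th = Ra‖Rb = (15.0 × 22.0)/37.00 = 8.919 kΩ.
The fractional drop is R_th/(R_th + R_L); requiring this ≤ 0.0340 gives R_L ≥ R_th(1/0.0340 − 1) = 8.919 × 28.41 = 253 kΩ.

R_L(min) ≈ 253 kΩ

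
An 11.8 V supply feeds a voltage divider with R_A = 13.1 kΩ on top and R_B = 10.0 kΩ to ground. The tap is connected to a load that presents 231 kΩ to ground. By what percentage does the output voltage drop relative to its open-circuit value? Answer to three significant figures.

2.40 %

The divider's output (Thévenin) resistance is R_A‖R_B = 5.671 kΩ.
Fractional drop under load = R_th/(R_th + R_L) = 5.671 / (5.671 + 231) = 0.02396.
So the output falls by 2.40 %.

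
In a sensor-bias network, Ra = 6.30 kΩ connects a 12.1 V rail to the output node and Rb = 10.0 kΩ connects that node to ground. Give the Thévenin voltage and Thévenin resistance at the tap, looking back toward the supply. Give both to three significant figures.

V_th = 7.42 V, R_th = 3.87 kΩ

V_th is the open-circuit tap voltage: 12.1 × 10.0/(6.30 + 10.0) = 7.42 V.
With the supply zeroed, Ra and Rb appear in parallel from the tap: R_th = Ra‖Rb = (6.30 × 10.0)/16.30 = 3.87 kΩ.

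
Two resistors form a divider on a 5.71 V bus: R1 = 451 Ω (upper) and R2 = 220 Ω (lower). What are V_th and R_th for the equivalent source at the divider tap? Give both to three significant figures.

V_th is the open-circuit tap voltage: 5.71 × 220/(451 + 220) = 1.87 V.
With the supply zeroed, R1 and R2 appear in parallel from the tap: R_th = R1‖R2 = (451 × 220)/671.0 = 148 Ω.

V_th = 1.87 V, R_th = 148 Ω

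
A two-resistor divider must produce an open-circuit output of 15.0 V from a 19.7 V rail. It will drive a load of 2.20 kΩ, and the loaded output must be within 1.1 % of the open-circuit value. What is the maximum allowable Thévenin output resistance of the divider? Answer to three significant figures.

R_th ≤ 24.5 Ω

Loading drop = R_th/(R_th + R_L) ≤ 0.0110, so R_th ≤ R_L · ε/(1−ε) = 2.20 kΩ × 0.0110/0.9890 = 24.5 Ω.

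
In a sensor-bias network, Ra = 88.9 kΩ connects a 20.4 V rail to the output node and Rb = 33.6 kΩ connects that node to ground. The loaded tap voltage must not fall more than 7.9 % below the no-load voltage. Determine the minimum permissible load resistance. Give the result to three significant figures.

R_L(min) ≈ 284 kΩ

Output resistance R_th = Ra‖Rb = (88.9 × 33.6)/122.5 = 24.38 kΩ.
The fractional drop is R_th/(R_th + R_L); requiring this ≤ 0.0790 gives R_L ≥ R_th(1/0.0790 − 1) = 24.38 × 11.66 = 284 kΩ.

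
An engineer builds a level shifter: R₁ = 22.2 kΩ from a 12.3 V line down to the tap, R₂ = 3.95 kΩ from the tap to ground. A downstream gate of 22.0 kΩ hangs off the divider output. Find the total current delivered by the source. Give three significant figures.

R₂‖R_L = 3.349 kΩ, so the source sees R₁ + R₂‖R_L = 25.55 kΩ.
I = 12.3 V / 25.55 kΩ = 0.481 mA.

I ≈ 0.481 mA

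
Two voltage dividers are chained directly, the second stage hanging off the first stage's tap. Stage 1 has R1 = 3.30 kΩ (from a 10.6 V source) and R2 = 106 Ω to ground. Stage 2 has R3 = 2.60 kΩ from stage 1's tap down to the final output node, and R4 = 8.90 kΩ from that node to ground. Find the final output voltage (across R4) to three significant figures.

V_out ≈ 0.253 V

Stage 2 presents R3+R4 = 11500 Ω as a load on stage 1's tap.
Stage 1's lower leg becomes R2‖(R3+R4) = 105.0 Ω, so V_mid = 10.6 × 105.0/3405 = 0.3270 V.
Stage 2 is itself unloaded: V_out = V_mid × R4/(R3+R4) = 0.3270 × 8900/11500 = 0.253 V.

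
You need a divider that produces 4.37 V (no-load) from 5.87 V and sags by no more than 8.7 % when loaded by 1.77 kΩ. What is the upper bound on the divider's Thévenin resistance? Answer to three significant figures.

Loading drop = R_th/(R_th + R_L) ≤ 0.0870, so R_th ≤ R_L · ε/(1−ε) = 1.77 kΩ × 0.0870/0.9130 = 169 Ω.

R_th ≤ 169 Ω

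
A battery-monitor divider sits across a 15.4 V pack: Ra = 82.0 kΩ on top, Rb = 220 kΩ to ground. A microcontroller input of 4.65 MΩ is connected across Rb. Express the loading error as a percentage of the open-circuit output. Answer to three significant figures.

The divider's output (Thévenin) resistance is Ra‖Rb = 59.74 kΩ.
Fractional drop under load = R_th/(R_th + R_L) = 59.74 / (59.74 + 4650) = 0.01268.
So the output falls by 1.27 %.

1.27 %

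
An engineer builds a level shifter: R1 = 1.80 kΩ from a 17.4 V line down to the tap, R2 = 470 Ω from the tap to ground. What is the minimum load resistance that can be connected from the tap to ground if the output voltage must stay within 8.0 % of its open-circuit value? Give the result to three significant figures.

Output resistance R_th = R1‖R2 = (1800 × 470)/2270 = 372.7 Ω.
The fractional drop is R_th/(R_th + R_L); requiring this ≤ 0.0800 gives R_L ≥ R_th(1/0.0800 − 1) = 372.7 × 11.50 = 4.29 kΩ.

R_L(min) ≈ 4.29 kΩ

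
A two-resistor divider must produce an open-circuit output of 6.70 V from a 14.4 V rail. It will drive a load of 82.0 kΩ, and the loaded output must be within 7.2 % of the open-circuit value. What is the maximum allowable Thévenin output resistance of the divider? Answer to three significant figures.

Loading drop = R_th/(R_th + R_L) ≤ 0.0720, so R_th ≤ R_L · ε/(1−ε) = 82.0 kΩ × 0.0720/0.9280 = 6.36 kΩ.
(Any R1, R2 with R2/(R1+R2) = 0.465 and R1‖R2 ≤ 6.36 kΩ will meet the spec.)

R_th ≤ 6.36 kΩ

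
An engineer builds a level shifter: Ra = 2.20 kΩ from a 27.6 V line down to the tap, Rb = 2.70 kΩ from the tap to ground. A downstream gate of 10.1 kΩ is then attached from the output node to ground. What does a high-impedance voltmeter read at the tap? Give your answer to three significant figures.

V_out ≈ 13.6 V

The load sits in parallel with Rb: Rb‖R_L = (2.70 × 10.1) / (2.70 + 10.1) = 2.130 kΩ.
V_out = 27.6 × 2.130 / (2.20 + 2.130) = 27.6 × 2.130/4.330 = 13.6 V.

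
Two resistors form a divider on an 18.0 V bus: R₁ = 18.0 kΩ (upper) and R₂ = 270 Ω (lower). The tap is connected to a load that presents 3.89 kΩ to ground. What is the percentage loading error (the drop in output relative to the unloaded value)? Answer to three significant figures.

The divider's output (Thévenin) resistance is R₁‖R₂ = 266.0 Ω.
Fractional drop under load = R_th/(R_th + R_L) = 266.0 / (266.0 + 3890) = 0.06401.
So the output falls by 6.40 %.

6.40 %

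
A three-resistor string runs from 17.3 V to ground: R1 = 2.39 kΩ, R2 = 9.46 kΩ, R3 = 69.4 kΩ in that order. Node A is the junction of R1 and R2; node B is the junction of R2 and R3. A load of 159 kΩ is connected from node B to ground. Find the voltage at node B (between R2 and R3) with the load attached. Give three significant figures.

At node B, R3 is in parallel with the load: R3‖R_L = 48.31 kΩ.
Below node A the resistance is R2 + (R3‖R_L) = 57.77 kΩ, so V_A = 17.3 × 57.77/60.16 = 16.61 V.
Then V_B = V_A × (R3‖R_L)/(R2 + R3‖R_L) = 16.61 × 48.31/57.77 = 13.9 V.

V ≈ 13.9 V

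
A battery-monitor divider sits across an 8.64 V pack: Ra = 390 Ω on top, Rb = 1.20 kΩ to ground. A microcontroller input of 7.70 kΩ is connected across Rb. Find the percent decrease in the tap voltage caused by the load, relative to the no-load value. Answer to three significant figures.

The divider's output (Thévenin) resistance is Ra‖Rb = 294.3 Ω.
Fractional drop under load = R_th/(R_th + R_L) = 294.3 / (294.3 + 7700) = 0.03682.
So the output falls by 3.68 %.

3.68 %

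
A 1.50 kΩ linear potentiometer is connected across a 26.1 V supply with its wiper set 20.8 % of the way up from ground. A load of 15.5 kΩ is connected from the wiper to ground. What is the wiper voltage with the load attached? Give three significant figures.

The wiper splits the pot into (1−α)R = 1188 Ω above and αR = 312.0 Ω below.
Lower section ‖ load = 305.8 Ω.
V_wiper = 26.1 × 305.8/(1188 + 305.8) = 5.34 V.

V ≈ 5.34 V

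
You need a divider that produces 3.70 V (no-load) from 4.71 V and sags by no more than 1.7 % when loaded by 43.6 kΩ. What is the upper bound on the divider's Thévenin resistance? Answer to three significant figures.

Loading drop = R_th/(R_th + R_L) ≤ 0.0170, so R_th ≤ R_L · ε/(1−ε) = 43.6 kΩ × 0.0170/0.9830 = 754 Ω.

R_th ≤ 754 Ω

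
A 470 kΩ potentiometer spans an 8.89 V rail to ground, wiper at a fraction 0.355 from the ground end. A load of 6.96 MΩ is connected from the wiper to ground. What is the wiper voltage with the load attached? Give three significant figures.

The wiper splits the pot into (1−α)R = 303.1 kΩ above and αR = 166.8 kΩ below.
Lower section ‖ load = 162.9 kΩ.
V_wiper = 8.89 × 162.9/(303.1 + 162.9) = 3.11 V.

V ≈ 3.11 V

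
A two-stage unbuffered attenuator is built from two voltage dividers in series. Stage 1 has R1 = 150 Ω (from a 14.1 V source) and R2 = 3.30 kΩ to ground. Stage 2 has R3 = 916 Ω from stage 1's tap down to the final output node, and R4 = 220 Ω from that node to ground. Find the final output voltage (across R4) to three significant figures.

Stage 2 presents R3+R4 = 1136 Ω as a load on stage 1's tap.
Stage 1's lower leg becomes R2‖(R3+R4) = 845.1 Ω, so V_mid = 14.1 × 845.1/995.1 = 11.97 V.
Stage 2 is itself unloaded: V_out = V_mid × R4/(R3+R4) = 11.97 × 220/1136 = 2.32 V.

V_out ≈ 2.32 V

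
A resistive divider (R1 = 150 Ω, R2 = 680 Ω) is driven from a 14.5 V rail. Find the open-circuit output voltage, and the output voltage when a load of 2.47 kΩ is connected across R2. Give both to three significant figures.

Open-circuit: V = 14.5 × 680/(150 + 680) = 11.9 V.
With the load, R2 becomes R2‖R_L = 533.2 Ω, so V = 14.5 × 533.2/683.2 = 11.3 V.

Unloaded: 11.9 V; loaded: 11.3 V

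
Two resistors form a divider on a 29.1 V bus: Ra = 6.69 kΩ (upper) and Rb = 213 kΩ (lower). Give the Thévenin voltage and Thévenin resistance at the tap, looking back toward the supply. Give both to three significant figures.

V_th = 28.2 V, R_th = 6.49 kΩ

V_th is the open-circuit tap voltage: 29.1 × 213/(6.69 + 213) = 28.2 V.
With the supply zeroed, Ra and Rb appear in parallel from the tap: R_th = Ra‖Rb = (6.69 × 213)/219.7 = 6.49 kΩ.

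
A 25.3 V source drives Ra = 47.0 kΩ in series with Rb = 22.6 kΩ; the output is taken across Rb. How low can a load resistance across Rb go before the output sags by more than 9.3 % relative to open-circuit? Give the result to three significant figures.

R_L(min) ≈ 149 kΩ

Output resistance R_th = Ra‖Rb = (47.0 × 22.6)/69.60 = 15.26 kΩ.
The fractional drop is R_th/(R_th + R_L); requiring this ≤ 0.0930 gives R_L ≥ R_th(1/0.0930 − 1) = 15.26 × 9.753 = 149 kΩ.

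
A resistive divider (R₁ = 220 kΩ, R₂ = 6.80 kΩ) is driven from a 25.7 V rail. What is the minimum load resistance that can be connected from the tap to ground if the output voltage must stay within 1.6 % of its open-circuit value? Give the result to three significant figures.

Output resistance R_th = R₁‖R₂ = (220 × 6.80)/226.8 = 6.596 kΩ.
The fractional drop is R_th/(R_th + R_L); requiring this ≤ 0.0160 gives R_L ≥ R_th(1/0.0160 − 1) = 6.596 × 61.50 = 406 kΩ.

R_L(min) ≈ 406 kΩ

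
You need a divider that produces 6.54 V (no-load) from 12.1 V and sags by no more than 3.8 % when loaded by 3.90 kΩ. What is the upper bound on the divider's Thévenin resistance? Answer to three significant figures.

Loading drop = R_th/(R_th + R_L) ≤ 0.0380, so R_th ≤ R_L · ε/(1−ε) = 3.90 kΩ × 0.0380/0.9620 = 154 Ω.

R_th ≤ 154 Ω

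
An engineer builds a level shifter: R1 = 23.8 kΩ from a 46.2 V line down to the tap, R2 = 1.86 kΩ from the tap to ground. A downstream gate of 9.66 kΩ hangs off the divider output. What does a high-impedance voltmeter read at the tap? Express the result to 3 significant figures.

The load sits in parallel with R2: R2‖R_L = (1.86 × 9.66) / (1.86 + 9.66) = 1.560 kΩ.
V_out = 46.2 × 1.560 / (23.8 + 1.560) = 46.2 × 1.560/25.36 = 2.84 V.

V_out ≈ 2.84 V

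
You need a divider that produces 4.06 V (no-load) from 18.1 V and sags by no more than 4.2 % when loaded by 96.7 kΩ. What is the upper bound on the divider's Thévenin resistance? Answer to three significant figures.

R_th ≤ 4.24 kΩ

Loading drop = R_th/(R_th + R_L) ≤ 0.0420, so R_th ≤ R_L · ε/(1−ε) = 96.7 kΩ × 0.0420/0.9580 = 4.24 kΩ.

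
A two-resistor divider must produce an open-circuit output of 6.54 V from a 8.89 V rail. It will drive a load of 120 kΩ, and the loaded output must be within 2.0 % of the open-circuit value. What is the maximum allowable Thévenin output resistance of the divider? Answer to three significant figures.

R_th ≤ 2.45 kΩ

Loading drop = R_th/(R_th + R_L) ≤ 0.0200, so R_th ≤ R_L · ε/(1−ε) = 120 kΩ × 0.0200/0.9800 = 2.45 kΩ.
(Any R1, R2 with R2/(R1+R2) = 0.736 and R1‖R2 ≤ 2.45 kΩ will meet the spec.)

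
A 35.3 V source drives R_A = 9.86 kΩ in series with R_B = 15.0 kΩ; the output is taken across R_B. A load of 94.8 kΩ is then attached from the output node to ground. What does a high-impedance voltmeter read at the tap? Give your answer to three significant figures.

V_out ≈ 20.0 V

The load sits in parallel with R_B: R_B‖R_L = (15.0 × 94.8) / (15.0 + 94.8) = 12.95 kΩ.
V_out = 35.3 × 12.95 / (9.86 + 12.95) = 35.3 × 12.95/22.81 = 20.0 V.
(Unloaded it would have been 21.3 V.)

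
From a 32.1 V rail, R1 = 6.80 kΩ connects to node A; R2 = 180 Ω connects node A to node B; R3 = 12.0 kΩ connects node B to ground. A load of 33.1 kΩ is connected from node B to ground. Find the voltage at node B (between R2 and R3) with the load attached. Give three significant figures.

At node B, R3 is in parallel with the load: R3‖R_L = 8807 Ω.
Below node A the resistance is R2 + (R3‖R_L) = 8987 Ω, so V_A = 32.1 × 8987/15790 = 18.27 V.
Then V_B = V_A × (R3‖R_L)/(R2 + R3‖R_L) = 18.27 × 8807/8987 = 17.9 V.

V ≈ 17.9 V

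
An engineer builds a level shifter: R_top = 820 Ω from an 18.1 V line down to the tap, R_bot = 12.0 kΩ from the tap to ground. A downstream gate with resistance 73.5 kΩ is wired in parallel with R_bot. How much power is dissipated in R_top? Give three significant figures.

P ≈ 2.17 mW

Total resistance from the source is R_top + (R_bot‖R_L) = 11140 Ω, so I = 18.1/11140 Ω = 1.625 mA.
P = I²·R_top = (1.625 mA)² × 820 Ω = 2.17 mW.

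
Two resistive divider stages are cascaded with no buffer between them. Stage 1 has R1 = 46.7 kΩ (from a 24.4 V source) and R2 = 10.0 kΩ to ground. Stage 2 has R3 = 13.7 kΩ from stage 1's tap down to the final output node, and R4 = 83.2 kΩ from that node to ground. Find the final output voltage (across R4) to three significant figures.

V_out ≈ 3.41 V

Stage 2 presents R3+R4 = 96.90 kΩ as a load on stage 1's tap.
Stage 1's lower leg becomes R2‖(R3+R4) = 9.065 kΩ, so V_mid = 24.4 × 9.065/55.76 = 3.966 V.
Stage 2 is itself unloaded: V_out = V_mid × R4/(R3+R4) = 3.966 × 83.2/96.90 = 3.41 V.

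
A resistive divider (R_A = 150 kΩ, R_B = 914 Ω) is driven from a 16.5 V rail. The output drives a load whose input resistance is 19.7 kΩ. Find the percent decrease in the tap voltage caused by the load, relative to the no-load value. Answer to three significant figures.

The divider's output (Thévenin) resistance is R_A‖R_B = 908.5 Ω.
Fractional drop under load = R_th/(R_th + R_L) = 908.5 / (908.5 + 19700) = 0.04408.
So the output falls by 4.41 %.

4.41 %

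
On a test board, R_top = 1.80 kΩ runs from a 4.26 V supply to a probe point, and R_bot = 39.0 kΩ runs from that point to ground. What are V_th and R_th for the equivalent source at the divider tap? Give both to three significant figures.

V_th = 4.07 V, R_th = 1.72 kΩ

V_th is the open-circuit tap voltage: 4.26 × 39.0/(1.80 + 39.0) = 4.07 V.
With the supply zeroed, R_top and R_bot appear in parallel from the tap: R_th = R_top‖R_bot = (1.80 × 39.0)/40.80 = 1.72 kΩ.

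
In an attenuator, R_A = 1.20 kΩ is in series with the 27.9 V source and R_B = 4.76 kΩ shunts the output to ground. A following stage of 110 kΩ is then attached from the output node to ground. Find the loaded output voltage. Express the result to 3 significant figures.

V_out ≈ 22.1 V

The load sits in parallel with R_B: R_B‖R_L = (4.76 × 110) / (4.76 + 110) = 4.563 kΩ.
V_out = 27.9 × 4.563 / (1.20 + 4.563) = 27.9 × 4.563/5.763 = 22.1 V.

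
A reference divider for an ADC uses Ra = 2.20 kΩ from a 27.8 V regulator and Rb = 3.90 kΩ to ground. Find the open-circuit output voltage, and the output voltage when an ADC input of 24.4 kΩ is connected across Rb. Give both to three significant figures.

Open-circuit: V = 27.8 × 3.90/(2.20 + 3.90) = 17.8 V.
With the load, Rb becomes Rb‖R_L = 3.363 kΩ, so V = 27.8 × 3.363/5.563 = 16.8 V.

Unloaded: 17.8 V; loaded: 16.8 V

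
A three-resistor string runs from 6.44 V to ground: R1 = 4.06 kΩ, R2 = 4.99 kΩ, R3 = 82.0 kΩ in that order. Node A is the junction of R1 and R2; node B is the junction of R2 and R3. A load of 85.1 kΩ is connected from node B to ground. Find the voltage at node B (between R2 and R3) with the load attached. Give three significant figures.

V ≈ 5.29 V

At node B, R3 is in parallel with the load: R3‖R_L = 41.76 kΩ.
Below node A the resistance is R2 + (R3‖R_L) = 46.75 kΩ, so V_A = 6.44 × 46.75/50.81 = 5.925 V.
Then V_B = V_A × (R3‖R_L)/(R2 + R3‖R_L) = 5.925 × 41.76/46.75 = 5.29 V.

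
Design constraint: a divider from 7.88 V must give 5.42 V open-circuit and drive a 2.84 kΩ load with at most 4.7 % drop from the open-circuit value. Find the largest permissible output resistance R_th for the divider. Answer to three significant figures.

Loading drop = R_th/(R_th + R_L) ≤ 0.0470, so R_th ≤ R_L · ε/(1−ε) = 2.84 kΩ × 0.0470/0.9530 = 140 Ω.

R_th ≤ 140 Ω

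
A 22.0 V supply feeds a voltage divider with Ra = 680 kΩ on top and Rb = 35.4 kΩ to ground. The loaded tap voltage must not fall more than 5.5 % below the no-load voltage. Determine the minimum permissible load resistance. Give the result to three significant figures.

Output resistance R_th = Ra‖Rb = (680 × 35.4)/715.4 = 33.65 kΩ.
The fractional drop is R_th/(R_th + R_L); requiring this ≤ 0.0550 gives R_L ≥ R_th(1/0.0550 − 1) = 33.65 × 17.18 = 578 kΩ.

R_L(min) ≈ 578 kΩ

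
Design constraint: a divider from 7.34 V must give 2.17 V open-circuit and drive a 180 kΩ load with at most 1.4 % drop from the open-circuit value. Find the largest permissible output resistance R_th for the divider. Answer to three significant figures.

Loading drop = R_th/(R_th + R_L) ≤ 0.0140, so R_th ≤ R_L · ε/(1−ε) = 180 kΩ × 0.0140/0.9860 = 2.56 kΩ.
(Any R1, R2 with R2/(R1+R2) = 0.296 and R1‖R2 ≤ 2.56 kΩ will meet the spec.)

R_th ≤ 2.56 kΩ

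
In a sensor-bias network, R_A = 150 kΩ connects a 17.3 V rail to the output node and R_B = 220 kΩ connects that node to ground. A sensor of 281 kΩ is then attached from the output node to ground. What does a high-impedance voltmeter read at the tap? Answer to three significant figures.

The load sits in parallel with R_B: R_B‖R_L = (220 × 281) / (220 + 281) = 123.4 kΩ.
V_out = 17.3 × 123.4 / (150 + 123.4) = 17.3 × 123.4/273.4 = 7.81 V.

V_out ≈ 7.81 V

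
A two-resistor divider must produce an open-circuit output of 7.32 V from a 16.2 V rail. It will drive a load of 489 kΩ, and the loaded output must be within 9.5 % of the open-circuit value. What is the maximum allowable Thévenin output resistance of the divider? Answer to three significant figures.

Loading drop = R_th/(R_th + R_L) ≤ 0.0950, so R_th ≤ R_L · ε/(1−ε) = 489 kΩ × 0.0950/0.9050 = 51.3 kΩ.

R_th ≤ 51.3 kΩ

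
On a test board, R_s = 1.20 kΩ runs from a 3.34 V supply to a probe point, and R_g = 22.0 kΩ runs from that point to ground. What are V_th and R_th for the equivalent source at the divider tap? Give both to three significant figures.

V_th is the open-circuit tap voltage: 3.34 × 22.0/(1.20 + 22.0) = 3.17 V.
With the supply zeroed, R_s and R_g appear in parallel from the tap: R_th = R_s‖R_g = (1.20 × 22.0)/23.20 = 1.14 kΩ.

V_th = 3.17 V, R_th = 1.14 kΩ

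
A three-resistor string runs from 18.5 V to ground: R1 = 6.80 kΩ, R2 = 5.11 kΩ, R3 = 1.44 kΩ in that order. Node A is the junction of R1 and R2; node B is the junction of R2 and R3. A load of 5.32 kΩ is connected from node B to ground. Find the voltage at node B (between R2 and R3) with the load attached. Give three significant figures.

V ≈ 1.61 V

At node B, R3 is in parallel with the load: R3‖R_L = 1.133 kΩ.
Below node A the resistance is R2 + (R3‖R_L) = 6.243 kΩ, so V_A = 18.5 × 6.243/13.04 = 8.855 V.
Then V_B = V_A × (R3‖R_L)/(R2 + R3‖R_L) = 8.855 × 1.133/6.243 = 1.61 V.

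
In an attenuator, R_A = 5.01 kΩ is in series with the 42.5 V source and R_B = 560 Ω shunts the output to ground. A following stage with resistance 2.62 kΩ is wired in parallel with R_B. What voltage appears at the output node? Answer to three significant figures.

V_out ≈ 3.58 V

The load sits in parallel with R_B: R_B‖R_L = (560 × 2620) / (560 + 2620) = 461.4 Ω.
V_out = 42.5 × 461.4 / (5010 + 461.4) = 42.5 × 461.4/5471 = 3.58 V.
(Unloaded it would have been 4.27 V.)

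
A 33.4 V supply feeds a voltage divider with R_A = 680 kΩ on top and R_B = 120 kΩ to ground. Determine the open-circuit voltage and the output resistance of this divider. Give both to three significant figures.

V_th = 5.01 V, R_th = 102 kΩ

V_th is the open-circuit tap voltage: 33.4 × 120/(680 + 120) = 5.01 V.
With the supply zeroed, R_A and R_B appear in parallel from the tap: R_th = R_A‖R_B = (680 × 120)/800.0 = 102 kΩ.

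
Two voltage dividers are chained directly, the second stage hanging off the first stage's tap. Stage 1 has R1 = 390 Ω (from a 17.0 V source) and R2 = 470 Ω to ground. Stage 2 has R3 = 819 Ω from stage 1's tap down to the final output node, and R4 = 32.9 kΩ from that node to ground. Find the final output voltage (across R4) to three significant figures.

V_out ≈ 9.01 V

Stage 2 presents R3+R4 = 33720 Ω as a load on stage 1's tap.
Stage 1's lower leg becomes R2‖(R3+R4) = 463.5 Ω, so V_mid = 17.0 × 463.5/853.5 = 9.232 V.
Stage 2 is itself unloaded: V_out = V_mid × R4/(R3+R4) = 9.232 × 32900/33720 = 9.01 V.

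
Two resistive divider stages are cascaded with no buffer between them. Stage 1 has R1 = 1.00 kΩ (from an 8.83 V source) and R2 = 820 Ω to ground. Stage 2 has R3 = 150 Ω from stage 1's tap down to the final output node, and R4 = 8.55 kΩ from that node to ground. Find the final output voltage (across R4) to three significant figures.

V_out ≈ 3.72 V

Stage 2 presents R3+R4 = 8700 Ω as a load on stage 1's tap.
Stage 1's lower leg becomes R2‖(R3+R4) = 749.4 Ω, so V_mid = 8.83 × 749.4/1749 = 3.782 V.
Stage 2 is itself unloaded: V_out = V_mid × R4/(R3+R4) = 3.782 × 8550/8700 = 3.72 V.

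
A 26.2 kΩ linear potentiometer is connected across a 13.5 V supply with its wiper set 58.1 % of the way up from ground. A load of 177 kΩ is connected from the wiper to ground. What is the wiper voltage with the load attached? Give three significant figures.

V ≈ 7.57 V

The wiper splits the pot into (1−α)R = 10.98 kΩ above and αR = 15.22 kΩ below.
Lower section ‖ load = 14.02 kΩ.
V_wiper = 13.5 × 14.02/(10.98 + 14.02) = 7.57 V.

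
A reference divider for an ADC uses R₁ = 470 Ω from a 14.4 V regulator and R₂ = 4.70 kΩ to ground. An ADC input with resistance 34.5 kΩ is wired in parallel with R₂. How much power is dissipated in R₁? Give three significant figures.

P ≈ 4.59 mW

Total resistance from the source is R₁ + (R₂‖R_L) = 4606 Ω, so I = 14.4/4606 Ω = 3.126 mA.
P = I²·R₁ = (3.126 mA)² × 470 Ω = 4.59 mW.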